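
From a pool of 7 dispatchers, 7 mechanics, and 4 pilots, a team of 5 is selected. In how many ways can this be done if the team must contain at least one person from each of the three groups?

With no constraint there are C(18,5) = 8568 possible selections.
Selections missing a whole group: no dispatchers → C(11,5) = 462; no mechanics → C(11,5) = 462; no pilots → C(14,5) = 2002.
Add back selections omitting two groups (i.e. drawn from a single group): C(7,5) + C(7,5) + C(4,5) = 42.
By inclusion–exclusion: 8568 − 2926 + 42 = 5684.

5684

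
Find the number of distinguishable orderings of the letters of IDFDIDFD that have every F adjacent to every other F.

105

Treat the 2 copies of F as a single block. The multiset to arrange is then {FF, D, D, D, D, I, I}, 7 items in all.
That gives (7)!/(4!·2!) = 105 arrangements.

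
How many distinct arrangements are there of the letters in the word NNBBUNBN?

280

The 8 letters of NNBBUNBN have repeats: B appearing 3 times and N appearing 4 times.
So there are 8! / (4!·3!) = 280 distinguishable arrangements.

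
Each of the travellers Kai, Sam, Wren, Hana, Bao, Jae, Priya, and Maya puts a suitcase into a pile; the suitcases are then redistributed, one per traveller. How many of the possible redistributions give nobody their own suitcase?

Let Aᵢ be the assignments in which traveller i gets their own suitcase. We want the size of the complement of A₁∪…∪A_8.
By inclusion–exclusion this is Σ_{j=0}^{8} (−1)^j C(8,j)·(8−j)!.
Computing: 40320 − 40320 + 20160 − 6720 + 1680 − 336 + 56 − 8 + 1 = 14833.

14833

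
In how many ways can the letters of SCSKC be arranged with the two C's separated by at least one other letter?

18

Total arrangements of SCSKC: 5!/(2!·2!) = 30.
If the two C's are adjacent, glue them into one block, leaving 4 items to arrange: (4)!/(2!) = 12 ways.
Subtracting, 30 − 12 = 18 arrangements keep the C's apart.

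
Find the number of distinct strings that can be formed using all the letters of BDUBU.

30

BDUBU has 5 letters with B appearing twice and U appearing twice.
So there are 5! / (2!·2!) = 30 distinguishable arrangements.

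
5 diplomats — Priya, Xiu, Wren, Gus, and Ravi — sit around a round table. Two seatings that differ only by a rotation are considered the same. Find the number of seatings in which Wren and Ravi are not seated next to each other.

12

Without the restriction there are (4)! = 24 seatings.
Those with Wren next to Ravi: fuse the pair into one unit and seat 4 units around a circle — 2·(3)! = 12.
Subtracting, 24 − 12 = 12.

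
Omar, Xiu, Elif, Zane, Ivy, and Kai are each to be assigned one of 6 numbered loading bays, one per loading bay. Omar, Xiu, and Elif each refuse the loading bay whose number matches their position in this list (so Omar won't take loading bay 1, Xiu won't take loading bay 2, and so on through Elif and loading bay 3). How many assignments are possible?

Let Aᵢ (for i ∈ {1, 2, 3}) be the placements that put person i in their forbidden loading bay. Any j of these fix j positions, leaving (6−j)! ways to fill the rest, and there are C(3,j) ways to pick which j.
By inclusion–exclusion, the number of valid placements is Σ_{j=0}^{3} (−1)^j C(3,j)·(6−j)!.
Computing: 720 − 360 + 72 − 6 = 426.

426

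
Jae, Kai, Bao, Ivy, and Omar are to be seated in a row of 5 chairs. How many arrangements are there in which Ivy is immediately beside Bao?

48

Place the 3 others and the Ivy-Bao pair as 4 objects in a line; the pair has 2 internal arrangements.
That gives 2 × 4! = 2 × 24 = 48.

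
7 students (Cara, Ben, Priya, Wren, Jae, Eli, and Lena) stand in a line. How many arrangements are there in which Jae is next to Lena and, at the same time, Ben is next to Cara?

Treat {Jae,Lena} as one block (2 orders) and {Ben,Cara} as another (2 orders).
That leaves 5 units to arrange: 2 × 2 × 5! = 4 × 120 = 480.

480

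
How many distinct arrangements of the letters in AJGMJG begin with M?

30

Fix M in the first position and arrange the remaining 5 letters.
Those 5 letters have G appearing twice and J appearing twice, giving (5)!/(2!·2!) = 30.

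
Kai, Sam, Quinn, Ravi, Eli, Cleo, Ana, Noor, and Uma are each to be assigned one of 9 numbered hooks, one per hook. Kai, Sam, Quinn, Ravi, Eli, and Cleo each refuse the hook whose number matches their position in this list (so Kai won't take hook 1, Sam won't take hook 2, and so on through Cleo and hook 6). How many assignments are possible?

Let Aᵢ (for 1 ≤ i ≤ 6) be the placements that put person i in their forbidden hook. Any j of these fix j positions, leaving (9−j)! ways to fill the rest, and there are C(6,j) ways to pick which j.
By inclusion–exclusion, the number of valid placements is Σ_{j=0}^{6} (−1)^j C(6,j)·(9−j)!.
Computing: 362880 − 241920 + 75600 − 14400 + 1800 − 144 + 6 = 183822.

183822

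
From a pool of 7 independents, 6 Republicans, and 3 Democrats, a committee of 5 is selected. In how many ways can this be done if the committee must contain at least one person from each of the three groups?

Unrestricted: C(16,5) = 4368 ways to pick any 5 of the 16.
Subtract selections that omit an entire group: no independents → C(9,5) = 126; no Republicans → C(10,5) = 252; no Democrats → C(13,5) = 1287.
Add back selections omitting two groups (i.e. drawn from a single group): C(7,5) + C(6,5) + C(3,5) = 27.
By inclusion–exclusion: 4368 − 1665 + 27 = 2730.

2730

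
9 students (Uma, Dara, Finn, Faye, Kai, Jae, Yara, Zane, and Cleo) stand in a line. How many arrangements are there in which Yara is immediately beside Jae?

80640

Place the 7 others and the Yara-Jae pair as 8 objects in a line; the pair has 2 internal arrangements.
That gives 2 × 8! = 2 × 40320 = 80640.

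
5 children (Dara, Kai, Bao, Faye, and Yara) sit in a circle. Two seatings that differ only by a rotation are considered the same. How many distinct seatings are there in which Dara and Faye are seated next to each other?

Glue Dara and Faye into a block (2 internal orders). Seating 4 units around a circle gives (3)! arrangements.
So 2 × (3)! = 2 × 6 = 12.

12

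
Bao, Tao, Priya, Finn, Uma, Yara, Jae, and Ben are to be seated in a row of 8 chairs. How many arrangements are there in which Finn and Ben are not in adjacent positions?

Of the 8! = 40320 arrangements, those with Finn and Ben adjacent number 2 × 7! = 10080 (treat the pair as a block with 2 internal orders).
So 40320 − 10080 = 30240 arrangements keep them apart.

30240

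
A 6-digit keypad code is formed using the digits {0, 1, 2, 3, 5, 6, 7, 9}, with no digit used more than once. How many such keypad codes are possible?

Choose and order 6 of the 8 symbols: the first digit has 8 options, the next 7, and so on down to 3.
That product is 8 × 7 × 6 × 5 × 4 × 3 = 20160.

20160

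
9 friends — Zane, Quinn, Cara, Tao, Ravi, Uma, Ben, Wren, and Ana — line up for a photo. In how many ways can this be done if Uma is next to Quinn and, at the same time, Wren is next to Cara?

Treat {Uma,Quinn} as one block (2 orders) and {Wren,Cara} as another (2 orders).
That leaves 7 units to arrange: 2 × 2 × 7! = 4 × 5040 = 20160.

20160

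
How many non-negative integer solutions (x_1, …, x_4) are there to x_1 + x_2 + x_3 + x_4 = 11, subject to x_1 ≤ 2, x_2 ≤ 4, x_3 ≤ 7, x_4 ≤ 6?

Without the upper bounds there are C(14,3) = 364 ways to split 11 among 4 variables.
Subtract solutions that violate a single cap (substitute x_i' = x_i − (cap_i+1)): x_1 ≥ 3 gives C(11,3) = 165; x_2 ≥ 5 gives C(9,3) = 84; x_3 ≥ 8 gives C(6,3) = 20; x_4 ≥ 7 gives C(7,3) = 35. Together 304.
Add back pairs where two caps are both exceeded: 20 + 1 + 4 + 0 + 0 + 0 = 25.
By inclusion–exclusion the count is 364 − 304 + 25 = 85.

85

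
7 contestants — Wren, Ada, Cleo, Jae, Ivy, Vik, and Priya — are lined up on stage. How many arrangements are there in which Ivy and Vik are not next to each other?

Of the 7! = 5040 arrangements, those with Ivy and Vik adjacent number 2 × 6! = 1440 (treat the pair as a block with 2 internal orders).
So 5040 − 1440 = 3600 arrangements keep them apart.

3600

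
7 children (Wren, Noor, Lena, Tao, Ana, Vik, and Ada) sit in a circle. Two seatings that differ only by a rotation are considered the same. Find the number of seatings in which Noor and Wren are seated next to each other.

240

Glue Noor and Wren into a block (2 internal orders). Seating 6 units around a circle gives (5)! arrangements.
So 2 × (5)! = 2 × 120 = 240.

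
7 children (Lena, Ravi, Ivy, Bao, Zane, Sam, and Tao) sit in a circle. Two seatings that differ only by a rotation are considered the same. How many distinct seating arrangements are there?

720

Seat Lena anywhere (absorbing the rotational symmetry), then permute the other 6: (6)! = 720.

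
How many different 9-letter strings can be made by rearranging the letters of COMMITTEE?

45360

COMMITTEE has 9 letters with E appearing twice, M appearing twice, and T appearing twice.
So there are 9! / (2!·2!·2!) = 45360 distinguishable arrangements.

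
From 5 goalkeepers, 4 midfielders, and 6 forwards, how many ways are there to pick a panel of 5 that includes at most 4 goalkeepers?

3002

Split by how many goalkeepers are chosen (0 through 4).
Sum: C(5,0)·C(10,5) + C(5,1)·C(10,4) + C(5,2)·C(10,3) + C(5,3)·C(10,2) + C(5,4)·C(10,1) = 252 + 1050 + 1200 + 450 + 50 = 3002.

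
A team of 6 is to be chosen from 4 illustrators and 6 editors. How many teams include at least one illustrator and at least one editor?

With no constraint there are C(10,6) = 210 possible selections.
Selections missing a whole group: no illustrators → C(6,6) = 1; no editors → C(4,6) = 0.
Both groups omitted at once is impossible, so 210 − 1 = 209.

209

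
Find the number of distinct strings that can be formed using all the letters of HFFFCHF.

105

The 7 letters of HFFFCHF have repeats: F appearing 4 times and H appearing twice.
So there are 7! / (4!·2!) = 105 distinguishable arrangements.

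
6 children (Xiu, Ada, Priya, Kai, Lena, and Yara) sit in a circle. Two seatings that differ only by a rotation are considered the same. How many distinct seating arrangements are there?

120

Fix one person's seat to break rotational symmetry; the remaining 5 people can be arranged in (5)! = 120 ways.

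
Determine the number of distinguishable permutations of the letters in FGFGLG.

60

Letter multiplicities in FGFGLG: F×2, G×3, L×1.
Dividing 6! = 720 by 3!·2! = 12 for the repeated letters gives 60.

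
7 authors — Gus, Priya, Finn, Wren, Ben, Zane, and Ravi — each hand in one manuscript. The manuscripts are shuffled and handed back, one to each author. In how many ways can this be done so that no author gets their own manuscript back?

1854

Count assignments avoiding every fixed point. For any j of the 7 authors fixed to their own manuscript, the other 7−j can be arranged in (7−j)! ways.
By inclusion–exclusion this is Σ_{j=0}^{7} (−1)^j C(7,j)·(7−j)!.
Computing: 5040 − 5040 + 2520 − 840 + 210 − 42 + 7 − 1 = 1854.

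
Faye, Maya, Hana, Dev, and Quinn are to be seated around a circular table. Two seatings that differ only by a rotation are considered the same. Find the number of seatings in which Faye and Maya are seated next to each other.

12

Treat {Faye, Maya} as one unit (2 internal orders) and seat the resulting 4 units around the table: (3)! circular arrangements.
So 2 × (3)! = 2 × 6 = 12.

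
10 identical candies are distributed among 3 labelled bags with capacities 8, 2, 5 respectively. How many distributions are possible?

15

Ignoring the caps, the number of non-negative solutions to x_1+…+x_3 = 10 is C(12,2) = 66.
Subtract solutions that violate a single cap (substitute x_i' = x_i − (cap_i+1)): x_1 ≥ 9 gives C(3,2) = 3; x_2 ≥ 3 gives C(9,2) = 36; x_3 ≥ 6 gives C(6,2) = 15. Together 54.
Add back pairs where two caps are both exceeded: 0 + 0 + 3 = 3.
By inclusion–exclusion the count is 66 − 54 + 3 = 15.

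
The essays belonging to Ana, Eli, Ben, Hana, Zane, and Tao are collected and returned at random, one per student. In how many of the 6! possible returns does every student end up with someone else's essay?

265

Count assignments avoiding every fixed point. For any j of the 6 students fixed to their own essay, the other 6−j can be arranged in (6−j)! ways.
By inclusion–exclusion this is Σ_{j=0}^{6} (−1)^j C(6,j)·(6−j)!.
Computing: 720 − 720 + 360 − 120 + 30 − 6 + 1 = 265.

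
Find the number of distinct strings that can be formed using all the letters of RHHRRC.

The 6 letters of RHHRRC have repeats: H appearing twice and R appearing 3 times.
So there are 6! / (3!·2!) = 60 distinguishable arrangements.

60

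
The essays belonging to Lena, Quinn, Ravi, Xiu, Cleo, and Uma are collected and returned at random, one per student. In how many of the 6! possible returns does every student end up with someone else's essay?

This is the derangement count D_6: permutations of 6 items with no fixed point.
By inclusion–exclusion this is Σ_{j=0}^{6} (−1)^j C(6,j)·(6−j)!.
Computing: 720 − 720 + 360 − 120 + 30 − 6 + 1 = 265.

265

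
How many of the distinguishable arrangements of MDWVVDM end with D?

With the last slot taken by D, it remains to arrange the other 6 letters (MWVVDM).
Those 6 letters have M appearing twice and V appearing twice, giving (6)!/(2!·2!) = 180.

180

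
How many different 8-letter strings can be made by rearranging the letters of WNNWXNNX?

420

The 8 letters of WNNWXNNX have repeats: N appearing 4 times, W appearing twice, and X appearing twice.
So there are 8! / (4!·2!·2!) = 420 distinguishable arrangements.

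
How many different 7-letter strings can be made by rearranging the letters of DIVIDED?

Letter multiplicities in DIVIDED: D×3, E×1, I×2, V×1.
The number of distinct arrangements is 7!/(3!·2!) = 5040/12 = 420.

420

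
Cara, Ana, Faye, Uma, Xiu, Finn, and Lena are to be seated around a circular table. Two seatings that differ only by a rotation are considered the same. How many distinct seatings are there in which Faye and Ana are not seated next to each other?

480

Without the restriction there are (6)! = 720 seatings.
Seatings with Faye beside Ana: treat them as a block with 2 internal orders, giving 2 × (5)! = 240.
Subtracting, 720 − 240 = 480.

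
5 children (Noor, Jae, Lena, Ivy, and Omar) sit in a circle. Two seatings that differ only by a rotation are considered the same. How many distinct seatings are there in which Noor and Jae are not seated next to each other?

Without the restriction there are (4)! = 24 seatings.
Seatings with Noor beside Jae: treat them as a block with 2 internal orders, giving 2 × (3)! = 12.
Subtracting, 24 − 12 = 12.

12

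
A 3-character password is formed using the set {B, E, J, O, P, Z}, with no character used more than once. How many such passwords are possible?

This is a permutation of 3 out of 6: P(6,3) = 6!/3!.
6 × 5 × 4 = 120.

120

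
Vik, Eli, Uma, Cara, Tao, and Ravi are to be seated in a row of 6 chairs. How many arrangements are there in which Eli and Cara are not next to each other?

480

There are 6! = 720 arrangements in all. If Eli and Cara are adjacent, merging them into one block gives 2·(5)! = 240 arrangements.
Complementary counting: 720 − 240 = 480.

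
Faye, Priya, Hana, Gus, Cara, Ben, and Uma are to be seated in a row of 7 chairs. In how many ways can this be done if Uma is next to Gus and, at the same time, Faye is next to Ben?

Treat {Uma,Gus} as one block (2 orders) and {Faye,Ben} as another (2 orders).
That leaves 5 units to arrange: 2 × 2 × 5! = 4 × 120 = 480.

480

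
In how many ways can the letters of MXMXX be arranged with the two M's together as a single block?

4

Treat the 2 copies of M as a single block. The multiset to arrange is then {MM, X, X, X}, 4 items in all.
That gives (4)!/(3!) = 4 arrangements.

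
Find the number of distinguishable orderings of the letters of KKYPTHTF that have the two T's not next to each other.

Total arrangements of KKYPTHTF: 8!/(2!·2!) = 10080.
If the two T's are adjacent, glue them into one block, leaving 7 items to arrange: (7)!/(2!) = 2520 ways.
Subtracting, 10080 − 2520 = 7560 arrangements keep the T's apart.

7560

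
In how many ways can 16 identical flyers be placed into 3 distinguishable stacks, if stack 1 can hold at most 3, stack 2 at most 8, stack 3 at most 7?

Ignoring the caps, the number of non-negative solutions to x_1+…+x_3 = 16 is C(18,2) = 153.
Subtract solutions that violate a single cap (substitute x_i' = x_i − (cap_i+1)): x_1 ≥ 4 gives C(14,2) = 91; x_2 ≥ 9 gives C(9,2) = 36; x_3 ≥ 8 gives C(10,2) = 45. Together 172.
Add back pairs where two caps are both exceeded: 10 + 15 + 0 = 25.
By inclusion–exclusion the count is 153 − 172 + 25 = 6.

6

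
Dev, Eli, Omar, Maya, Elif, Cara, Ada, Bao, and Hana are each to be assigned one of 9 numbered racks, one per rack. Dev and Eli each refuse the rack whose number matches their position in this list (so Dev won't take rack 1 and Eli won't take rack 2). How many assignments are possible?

287280

Let Aᵢ (for i ∈ {1, 2}) be the placements that put person i in their forbidden rack. Any j of these fix j positions, leaving (9−j)! ways to fill the rest, and there are C(2,j) ways to pick which j.
By inclusion–exclusion, the number of valid placements is Σ_{j=0}^{2} (−1)^j C(2,j)·(9−j)!.
Computing: 362880 − 80640 + 5040 = 287280.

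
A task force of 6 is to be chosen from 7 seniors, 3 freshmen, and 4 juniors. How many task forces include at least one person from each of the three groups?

Unrestricted: C(14,6) = 3003 ways to pick any 6 of the 14.
Selections missing a whole group: no seniors → C(7,6) = 7; no freshmen → C(11,6) = 462; no juniors → C(10,6) = 210.
Add back selections omitting two groups (i.e. drawn from a single group): C(7,6) + C(3,6) + C(4,6) = 7.
By inclusion–exclusion: 3003 − 679 + 7 = 2331.

2331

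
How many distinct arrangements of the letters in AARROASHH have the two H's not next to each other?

11760

Total arrangements of AARROASHH: 9!/(3!·2!·2!) = 15120.
Arrangements with the H's together: treat HH as one letter, giving (8)!/(3!·2!) = 3360.
Subtracting, 15120 − 3360 = 11760 arrangements keep the H's apart.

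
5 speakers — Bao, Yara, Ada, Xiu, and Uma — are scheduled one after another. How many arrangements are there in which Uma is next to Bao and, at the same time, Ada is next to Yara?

24

Treat {Uma,Bao} as one block (2 orders) and {Ada,Yara} as another (2 orders).
That leaves 3 units to arrange: 2 × 2 × 3! = 4 × 6 = 24.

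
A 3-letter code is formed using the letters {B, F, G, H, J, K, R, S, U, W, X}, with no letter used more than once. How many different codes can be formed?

Choose and order 3 of the 11 symbols: the first letter has 11 options, the next 10, then 9.
11 × 10 × 9 = 990.

990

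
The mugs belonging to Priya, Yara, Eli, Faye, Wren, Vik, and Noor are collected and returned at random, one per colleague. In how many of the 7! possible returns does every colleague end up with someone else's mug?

This is the derangement count D_7: permutations of 7 items with no fixed point.
By inclusion–exclusion this is Σ_{j=0}^{7} (−1)^j C(7,j)·(7−j)!.
Computing: 5040 − 5040 + 2520 − 840 + 210 − 42 + 7 − 1 = 1854.

1854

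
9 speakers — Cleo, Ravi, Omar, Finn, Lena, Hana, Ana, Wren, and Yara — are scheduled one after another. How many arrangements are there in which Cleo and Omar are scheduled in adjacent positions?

Place the 7 others and the Cleo-Omar pair as 8 objects in a line; the pair has 2 internal arrangements.
That gives 2 × 8! = 2 × 40320 = 80640.

80640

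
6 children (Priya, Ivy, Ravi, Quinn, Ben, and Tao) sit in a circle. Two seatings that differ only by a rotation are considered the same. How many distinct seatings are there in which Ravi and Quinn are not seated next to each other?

72

Without the restriction there are (5)! = 120 seatings.
Seatings with Ravi beside Quinn: treat them as a block with 2 internal orders, giving 2 × (4)! = 48.
Subtracting, 120 − 48 = 72.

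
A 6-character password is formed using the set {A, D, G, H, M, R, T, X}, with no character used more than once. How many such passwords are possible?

20160

With no repetition, fill the 6 characters in order: 8 choices, then 7, down to 3.
That product is 8 × 7 × 6 × 5 × 4 × 3 = 20160.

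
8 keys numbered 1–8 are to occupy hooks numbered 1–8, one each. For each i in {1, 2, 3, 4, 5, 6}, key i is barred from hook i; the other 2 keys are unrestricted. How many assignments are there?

18806

Let Aᵢ (for 1 ≤ i ≤ 6) be the placements that put key i in its forbidden hook. Any j of these fix j positions, leaving (8−j)! ways to fill the rest, and there are C(6,j) ways to pick which j.
By inclusion–exclusion, the number of valid placements is Σ_{j=0}^{6} (−1)^j C(6,j)·(8−j)!.
Computing: 40320 − 30240 + 10800 − 2400 + 360 − 36 + 2 = 18806.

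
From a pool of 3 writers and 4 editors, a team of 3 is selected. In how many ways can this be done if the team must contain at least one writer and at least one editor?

Total 3-person selections from all 7: C(7,3) = 35.
Subtract selections that omit an entire group: no writers → C(4,3) = 4; no editors → C(3,3) = 1.
Both groups omitted at once is impossible, so 35 − 5 = 30.

30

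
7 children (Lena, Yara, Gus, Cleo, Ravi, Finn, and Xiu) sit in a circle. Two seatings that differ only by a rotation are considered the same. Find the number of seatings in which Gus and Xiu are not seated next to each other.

Without the restriction there are (6)! = 720 seatings.
Seatings with Gus beside Xiu: treat them as a block with 2 internal orders, giving 2 × (5)! = 240.
Subtracting, 720 − 240 = 480.

480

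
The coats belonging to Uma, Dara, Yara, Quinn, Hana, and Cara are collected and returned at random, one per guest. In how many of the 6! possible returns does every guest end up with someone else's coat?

Let Aᵢ be the assignments in which guest i gets their own coat. We want the size of the complement of A₁∪…∪A_6.
By inclusion–exclusion this is Σ_{j=0}^{6} (−1)^j C(6,j)·(6−j)!.
Computing: 720 − 720 + 360 − 120 + 30 − 6 + 1 = 265.

265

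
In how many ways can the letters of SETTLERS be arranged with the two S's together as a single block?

Treat the 2 copies of S as a single block. The multiset to arrange is then {SS, E, E, L, R, T, T}, 7 items in all.
That gives (7)!/(2!·2!) = 1260 arrangements.

1260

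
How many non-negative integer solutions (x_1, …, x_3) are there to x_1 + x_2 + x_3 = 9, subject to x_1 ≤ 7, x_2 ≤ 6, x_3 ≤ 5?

36

Ignoring the caps, the number of non-negative solutions to x_1+…+x_3 = 9 is C(11,2) = 55.
Subtract solutions that violate a single cap (substitute x_i' = x_i − (cap_i+1)): x_1 ≥ 8 gives C(3,2) = 3; x_2 ≥ 7 gives C(4,2) = 6; x_3 ≥ 6 gives C(5,2) = 10. Together 19.
No two caps can be exceeded simultaneously, so the pair terms are all 0.
By inclusion–exclusion the count is 55 − 19 + 0 = 36.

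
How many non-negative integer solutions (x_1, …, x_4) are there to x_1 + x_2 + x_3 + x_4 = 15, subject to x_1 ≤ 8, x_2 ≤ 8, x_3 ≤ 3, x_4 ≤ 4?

110

Without the upper bounds there are C(18,3) = 816 ways to split 15 among 4 variables.
Subtract solutions that violate a single cap (substitute x_i' = x_i − (cap_i+1)): x_1 ≥ 9 gives C(9,3) = 84; x_2 ≥ 9 gives C(9,3) = 84; x_3 ≥ 4 gives C(14,3) = 364; x_4 ≥ 5 gives C(13,3) = 286. Together 818.
Add back pairs where two caps are both exceeded: 0 + 10 + 4 + 10 + 4 + 84 = 112.
By inclusion–exclusion the count is 816 − 818 + 112 = 110.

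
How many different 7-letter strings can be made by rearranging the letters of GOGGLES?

GOGGLES has 7 letters with G appearing 3 times.
So there are 7! / (3!) = 840 distinguishable arrangements.

840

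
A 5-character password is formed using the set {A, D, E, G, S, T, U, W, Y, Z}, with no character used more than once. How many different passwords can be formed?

This is a permutation of 5 out of 10: P(10,5) = 10!/5!.
That product is 10 × 9 × 8 × 7 × 6 = 30240.

30240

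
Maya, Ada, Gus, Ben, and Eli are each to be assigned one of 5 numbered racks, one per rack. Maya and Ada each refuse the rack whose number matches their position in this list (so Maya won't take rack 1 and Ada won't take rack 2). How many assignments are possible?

Let Aᵢ (for i ∈ {1, 2}) be the placements that put person i in their forbidden rack. Any j of these fix j positions, leaving (5−j)! ways to fill the rest, and there are C(2,j) ways to pick which j.
By inclusion–exclusion, the number of valid placements is Σ_{j=0}^{2} (−1)^j C(2,j)·(5−j)!.
Computing: 120 − 48 + 6 = 78.

78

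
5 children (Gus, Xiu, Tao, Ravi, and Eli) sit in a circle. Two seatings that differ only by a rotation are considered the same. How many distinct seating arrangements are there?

Seat Gus anywhere (absorbing the rotational symmetry), then permute the other 4: (4)! = 24.

24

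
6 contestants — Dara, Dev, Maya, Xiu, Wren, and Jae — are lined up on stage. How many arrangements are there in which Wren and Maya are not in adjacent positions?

There are 6! = 720 arrangements in all. If Wren and Maya are adjacent, merging them into one block gives 2·(5)! = 240 arrangements.
So 720 − 240 = 480 arrangements keep them apart.

480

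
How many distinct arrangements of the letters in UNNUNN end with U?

Fix U in the last position and arrange the remaining 5 letters.
Those 5 letters have N appearing 4 times, giving (5)!/(4!) = 5.

5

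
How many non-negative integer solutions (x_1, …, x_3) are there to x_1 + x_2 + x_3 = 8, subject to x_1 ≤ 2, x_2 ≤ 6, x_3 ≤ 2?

6

By stars and bars, unrestricted non-negative solutions to x_1+…+x_3 = 8 number C(8+2,2) = 45.
Subtract solutions that violate a single cap (substitute x_i' = x_i − (cap_i+1)): x_1 ≥ 3 gives C(7,2) = 21; x_2 ≥ 7 gives C(3,2) = 3; x_3 ≥ 3 gives C(7,2) = 21. Together 45.
Add back pairs where two caps are both exceeded: 0 + 6 + 0 = 6.
By inclusion–exclusion the count is 45 − 45 + 6 = 6.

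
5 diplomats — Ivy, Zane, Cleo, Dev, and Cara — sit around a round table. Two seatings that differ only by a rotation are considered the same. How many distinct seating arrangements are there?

24

Around a circle, 5 distinct people have 5!/5 = (4)! = 24 rotationally distinct seatings.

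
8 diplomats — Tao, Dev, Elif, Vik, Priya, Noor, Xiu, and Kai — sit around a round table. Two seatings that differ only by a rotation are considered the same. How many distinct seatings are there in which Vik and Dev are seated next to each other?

1440

Glue Vik and Dev into a block (2 internal orders). Seating 7 units around a circle gives (6)! arrangements.
So 2 × (6)! = 2 × 720 = 1440.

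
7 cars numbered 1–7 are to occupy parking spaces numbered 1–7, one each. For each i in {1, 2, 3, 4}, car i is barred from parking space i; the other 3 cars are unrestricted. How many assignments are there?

Let Aᵢ (for 1 ≤ i ≤ 4) be the placements that put car i in its forbidden parking space. Any j of these fix j positions, leaving (7−j)! ways to fill the rest, and there are C(4,j) ways to pick which j.
By inclusion–exclusion, the number of valid placements is Σ_{j=0}^{4} (−1)^j C(4,j)·(7−j)!.
Computing: 5040 − 2880 + 720 − 96 + 6 = 2790.

2790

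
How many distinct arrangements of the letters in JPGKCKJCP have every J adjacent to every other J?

5040

Treat the 2 copies of J as a single block. The multiset to arrange is then {JJ, C, C, G, K, K, P, P}, 8 items in all.
That gives (8)!/(2!·2!·2!) = 5040 arrangements.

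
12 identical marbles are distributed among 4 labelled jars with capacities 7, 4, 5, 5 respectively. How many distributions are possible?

141

Without the upper bounds there are C(15,3) = 455 ways to split 12 among 4 jars.
Subtract solutions that violate a single cap (substitute x_i' = x_i − (cap_i+1)): x_1 ≥ 8 gives C(7,3) = 35; x_2 ≥ 5 gives C(10,3) = 120; x_3 ≥ 6 gives C(9,3) = 84; x_4 ≥ 6 gives C(9,3) = 84. Together 323.
Add back pairs where two caps are both exceeded: 0 + 0 + 0 + 4 + 4 + 1 = 9.
By inclusion–exclusion the count is 455 − 323 + 9 = 141.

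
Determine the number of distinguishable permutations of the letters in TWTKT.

20

Letter multiplicities in TWTKT: K×1, T×3, W×1.
So there are 5! / (3!) = 20 distinguishable arrangements.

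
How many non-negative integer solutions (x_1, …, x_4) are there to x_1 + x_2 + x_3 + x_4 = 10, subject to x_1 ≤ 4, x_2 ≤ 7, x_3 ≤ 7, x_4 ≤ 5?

175

By stars and bars, unrestricted non-negative solutions to x_1+…+x_4 = 10 number C(10+3,3) = 286.
Subtract solutions that violate a single cap (substitute x_i' = x_i − (cap_i+1)): x_1 ≥ 5 gives C(8,3) = 56; x_2 ≥ 8 gives C(5,3) = 10; x_3 ≥ 8 gives C(5,3) = 10; x_4 ≥ 6 gives C(7,3) = 35. Together 111.
No two caps can be exceeded simultaneously, so the pair terms are all 0.
By inclusion–exclusion the count is 286 − 111 + 0 = 175.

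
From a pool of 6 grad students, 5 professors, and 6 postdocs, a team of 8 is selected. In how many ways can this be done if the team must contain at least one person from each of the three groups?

Unrestricted: C(17,8) = 24310 ways to pick any 8 of the 17.
Selections missing a whole group: no grad students → C(11,8) = 165; no professors → C(12,8) = 495; no postdocs → C(11,8) = 165.
Add back selections omitting two groups (i.e. drawn from a single group): C(6,8) + C(5,8) + C(6,8) = 0.
By inclusion–exclusion: 24310 − 825 + 0 = 23485.

23485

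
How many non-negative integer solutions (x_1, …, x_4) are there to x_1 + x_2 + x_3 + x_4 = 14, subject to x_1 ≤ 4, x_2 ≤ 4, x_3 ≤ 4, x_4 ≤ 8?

72

Ignoring the caps, the number of non-negative solutions to x_1+…+x_4 = 14 is C(17,3) = 680.
Subtract solutions that violate a single cap (substitute x_i' = x_i − (cap_i+1)): x_1 ≥ 5 gives C(12,3) = 220; x_2 ≥ 5 gives C(12,3) = 220; x_3 ≥ 5 gives C(12,3) = 220; x_4 ≥ 9 gives C(8,3) = 56. Together 716.
Add back pairs where two caps are both exceeded: 35 + 35 + 1 + 35 + 1 + 1 = 108.
By inclusion–exclusion the count is 680 − 716 + 108 = 72.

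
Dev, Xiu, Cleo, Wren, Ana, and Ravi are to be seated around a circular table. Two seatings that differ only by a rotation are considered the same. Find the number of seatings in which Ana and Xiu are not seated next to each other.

All circular seatings of 6 people number (5)! = 120.
Seatings with Ana beside Xiu: treat them as a block with 2 internal orders, giving 2 × (4)! = 48.
Subtracting, 120 − 48 = 72.

72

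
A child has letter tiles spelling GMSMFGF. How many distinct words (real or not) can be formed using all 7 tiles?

Letter multiplicities in GMSMFGF: F×2, G×2, M×2, S×1.
So there are 7! / (2!·2!·2!) = 630 distinguishable arrangements.

630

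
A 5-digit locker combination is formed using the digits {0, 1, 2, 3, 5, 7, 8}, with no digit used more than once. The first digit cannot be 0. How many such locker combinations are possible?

The first digit has 7−1 = 6 choices (anything except 0).
The remaining 4 digits are filled from the other 6 symbols without repetition: 6 × 5 × 4 × 3 = 360.
Total: 6 × 360 = 2160.

2160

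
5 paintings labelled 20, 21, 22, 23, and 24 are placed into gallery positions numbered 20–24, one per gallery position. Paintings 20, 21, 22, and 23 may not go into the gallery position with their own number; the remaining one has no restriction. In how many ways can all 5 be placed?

53

Let Aᵢ (for 20 ≤ i ≤ 23) be the placements that put painting i in its forbidden gallery position. Any j of these fix j positions, leaving (5−j)! ways to fill the rest, and there are C(4,j) ways to pick which j.
By inclusion–exclusion, the number of valid placements is Σ_{j=0}^{4} (−1)^j C(4,j)·(5−j)!.
Computing: 120 − 96 + 36 − 8 + 1 = 53.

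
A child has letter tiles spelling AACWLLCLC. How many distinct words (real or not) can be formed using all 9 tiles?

The 9 letters of AACWLLCLC have repeats: A appearing twice, C appearing 3 times, and L appearing 3 times.
So there are 9! / (3!·3!·2!) = 5040 distinguishable arrangements.

5040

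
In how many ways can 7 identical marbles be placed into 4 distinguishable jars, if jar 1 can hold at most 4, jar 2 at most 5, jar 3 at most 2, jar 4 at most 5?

Ignoring the caps, the number of non-negative solutions to x_1+…+x_4 = 7 is C(10,3) = 120.
Subtract solutions that violate a single cap (substitute x_i' = x_i − (cap_i+1)): x_1 ≥ 5 gives C(5,3) = 10; x_2 ≥ 6 gives C(4,3) = 4; x_3 ≥ 3 gives C(7,3) = 35; x_4 ≥ 6 gives C(4,3) = 4. Together 53.
No two caps can be exceeded simultaneously, so the pair terms are all 0.
By inclusion–exclusion the count is 120 − 53 + 0 = 67.

67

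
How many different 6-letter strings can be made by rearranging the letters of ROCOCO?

60

The 6 letters of ROCOCO have repeats: C appearing twice and O appearing 3 times.
Dividing 6! = 720 by 3!·2! = 12 for the repeated letters gives 60.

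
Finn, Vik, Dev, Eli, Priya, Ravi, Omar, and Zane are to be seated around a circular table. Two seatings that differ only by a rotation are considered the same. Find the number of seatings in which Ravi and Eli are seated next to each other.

Glue Ravi and Eli into a block (2 internal orders). Seating 7 units around a circle gives (6)! arrangements.
So 2 × (6)! = 2 × 720 = 1440.

1440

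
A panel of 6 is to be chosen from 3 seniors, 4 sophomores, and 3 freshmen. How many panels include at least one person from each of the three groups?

195

Total 6-person selections from all 10: C(10,6) = 210.
Subtract selections that omit an entire group: no seniors → C(7,6) = 7; no sophomores → C(6,6) = 1; no freshmen → C(7,6) = 7.
Add back selections omitting two groups (i.e. drawn from a single group): C(3,6) + C(4,6) + C(3,6) = 0.
By inclusion–exclusion: 210 − 15 + 0 = 195.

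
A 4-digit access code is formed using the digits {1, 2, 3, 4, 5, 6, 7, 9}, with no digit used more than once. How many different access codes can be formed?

1680

With no repetition, fill the 4 digits in order: 8 choices, then 7, down to 5.
That product is 8 × 7 × 6 × 5 = 1680.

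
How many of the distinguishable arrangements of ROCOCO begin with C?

20

Fix C in the first position and arrange the remaining 5 letters.
Those 5 letters have O appearing 3 times, giving (5)!/(3!) = 20.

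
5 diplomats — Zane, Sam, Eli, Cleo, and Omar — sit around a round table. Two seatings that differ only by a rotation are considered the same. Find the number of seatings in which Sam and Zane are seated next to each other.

12

Glue Sam and Zane into a block (2 internal orders). Seating 4 units around a circle gives (3)! arrangements.
So 2 × (3)! = 2 × 6 = 12.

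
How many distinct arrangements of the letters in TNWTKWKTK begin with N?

With the first slot taken by N, it remains to arrange the other 8 letters (TWTKWKTK).
Those 8 letters have K appearing 3 times, T appearing 3 times, and W appearing twice, giving (8)!/(3!·3!·2!) = 560.

560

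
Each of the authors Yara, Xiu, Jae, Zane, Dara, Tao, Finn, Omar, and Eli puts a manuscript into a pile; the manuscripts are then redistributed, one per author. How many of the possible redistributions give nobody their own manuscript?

Let Aᵢ be the assignments in which author i gets their own manuscript. We want the size of the complement of A₁∪…∪A_9.
By inclusion–exclusion this is Σ_{j=0}^{9} (−1)^j C(9,j)·(9−j)!.
Computing: 362880 − 362880 + 181440 − 60480 + 15120 − 3024 + 504 − 72 + 9 − 1 = 133496.

133496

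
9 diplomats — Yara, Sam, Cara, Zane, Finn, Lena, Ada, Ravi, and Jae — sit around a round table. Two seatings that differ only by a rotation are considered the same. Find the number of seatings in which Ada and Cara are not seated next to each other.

30240

All circular seatings of 9 people number (8)! = 40320.
Seatings with Ada beside Cara: treat them as a block with 2 internal orders, giving 2 × (7)! = 10080.
Subtracting, 40320 − 10080 = 30240.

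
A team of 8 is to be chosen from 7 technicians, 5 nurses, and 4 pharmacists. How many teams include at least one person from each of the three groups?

With no constraint there are C(16,8) = 12870 possible selections.
Subtract selections that omit an entire group: no technicians → C(9,8) = 9; no nurses → C(11,8) = 165; no pharmacists → C(12,8) = 495.
Add back selections omitting two groups (i.e. drawn from a single group): C(7,8) + C(5,8) + C(4,8) = 0.
By inclusion–exclusion: 12870 − 669 + 0 = 12201.

12201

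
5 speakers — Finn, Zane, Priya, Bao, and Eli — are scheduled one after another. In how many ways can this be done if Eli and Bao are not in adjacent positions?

72

Of the 5! = 120 arrangements, those with Eli and Bao adjacent number 2 × 4! = 48 (treat the pair as a block with 2 internal orders).
So 120 − 48 = 72 arrangements keep them apart.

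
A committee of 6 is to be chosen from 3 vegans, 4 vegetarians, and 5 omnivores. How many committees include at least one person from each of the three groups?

805

Total 6-person selections from all 12: C(12,6) = 924.
Subtract selections that omit an entire group: no vegans → C(9,6) = 84; no vegetarians → C(8,6) = 28; no omnivores → C(7,6) = 7.
Add back selections omitting two groups (i.e. drawn from a single group): C(3,6) + C(4,6) + C(5,6) = 0.
By inclusion–exclusion: 924 − 119 + 0 = 805.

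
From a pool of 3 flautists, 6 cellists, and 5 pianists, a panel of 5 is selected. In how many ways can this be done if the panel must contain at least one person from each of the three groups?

1365

With no constraint there are C(14,5) = 2002 possible selections.
Subtract selections that omit an entire group: no flautists → C(11,5) = 462; no cellists → C(8,5) = 56; no pianists → C(9,5) = 126.
Add back selections omitting two groups (i.e. drawn from a single group): C(3,5) + C(6,5) + C(5,5) = 7.
By inclusion–exclusion: 2002 − 644 + 7 = 1365.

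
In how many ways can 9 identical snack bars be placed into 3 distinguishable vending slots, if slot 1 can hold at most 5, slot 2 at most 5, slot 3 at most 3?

14

Without the upper bounds there are C(11,2) = 55 ways to split 9 among 3 vending slots.
Subtract solutions that violate a single cap (substitute x_i' = x_i − (cap_i+1)): x_1 ≥ 6 gives C(5,2) = 10; x_2 ≥ 6 gives C(5,2) = 10; x_3 ≥ 4 gives C(7,2) = 21. Together 41.
No two caps can be exceeded simultaneously, so the pair terms are all 0.
By inclusion–exclusion the count is 55 − 41 + 0 = 14.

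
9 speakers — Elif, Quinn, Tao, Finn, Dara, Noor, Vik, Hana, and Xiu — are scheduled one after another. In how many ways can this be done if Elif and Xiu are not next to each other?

Of the 9! = 362880 arrangements, those with Elif and Xiu adjacent number 2 × 8! = 80640 (treat the pair as a block with 2 internal orders).
Complementary counting: 362880 − 80640 = 282240.

282240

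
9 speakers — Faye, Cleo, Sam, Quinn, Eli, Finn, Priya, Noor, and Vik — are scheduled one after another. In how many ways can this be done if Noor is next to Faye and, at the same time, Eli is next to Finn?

Treat {Noor,Faye} as one block (2 orders) and {Eli,Finn} as another (2 orders).
That leaves 7 units to arrange: 2 × 2 × 7! = 4 × 5040 = 20160.

20160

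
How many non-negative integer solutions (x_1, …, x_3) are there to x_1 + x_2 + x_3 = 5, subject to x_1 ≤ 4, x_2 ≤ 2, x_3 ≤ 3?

11

By stars and bars, unrestricted non-negative solutions to x_1+…+x_3 = 5 number C(5+2,2) = 21.
Subtract solutions that violate a single cap (substitute x_i' = x_i − (cap_i+1)): x_1 ≥ 5 gives C(2,2) = 1; x_2 ≥ 3 gives C(4,2) = 6; x_3 ≥ 4 gives C(3,2) = 3. Together 10.
No two caps can be exceeded simultaneously, so the pair terms are all 0.
By inclusion–exclusion the count is 21 − 10 + 0 = 11.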